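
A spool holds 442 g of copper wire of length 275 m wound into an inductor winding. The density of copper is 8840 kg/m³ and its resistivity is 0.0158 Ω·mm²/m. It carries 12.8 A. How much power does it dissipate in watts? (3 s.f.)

3920 W

ρ = 0.0158 Ω·mm²/m = 1.58×10^-8 Ω·m
A = m/(density·L) = 0.442/(8840×275) = 1.8182e-07 m²
R = ρL/A = (1.58×10^-8)(275)/(1.8182e-07) = 23.9 Ω
P = I²R = (12.8)² × 23.9 = 3920 W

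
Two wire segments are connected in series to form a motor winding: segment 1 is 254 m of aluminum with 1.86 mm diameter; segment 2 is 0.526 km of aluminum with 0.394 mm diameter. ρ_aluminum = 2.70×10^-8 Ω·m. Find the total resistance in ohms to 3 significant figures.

Segment 1: A = π(d/2)² = π(9.3000e-04 m)² = 2.717e-06 m²
R₁ = ρL/A = (2.70×10^-8)(254)/(2.717e-06) = 2.524 Ω
Segment 2: A = π(d/2)² = π(1.9700e-04 m)² = 1.219e-07 m²
R₂ = (2.70×10^-8)(526)/(1.219e-07) = 116.5 Ω
R = R₁ + R₂ = 119 Ω

119 Ω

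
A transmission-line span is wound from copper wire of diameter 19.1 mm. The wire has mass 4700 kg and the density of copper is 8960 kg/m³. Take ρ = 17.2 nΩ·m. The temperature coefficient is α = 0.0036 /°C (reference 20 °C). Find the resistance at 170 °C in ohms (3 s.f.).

0.169 Ω

ρ = 17.2 nΩ·m = 1.72×10^-8 Ω·m
A = π(d/2)² = π(9.5500e-03 m)² = 2.8652e-04 m²
L = m/(density·A) = 4700/(8960×2.8652e-04) = 1831 m
R = ρL/A = (1.72×10^-8)(1831)/(2.8652e-04) = 0.1099 Ω
R(170 °C) = 0.1099 × (1 + 0.0036×150) = 0.169 Ω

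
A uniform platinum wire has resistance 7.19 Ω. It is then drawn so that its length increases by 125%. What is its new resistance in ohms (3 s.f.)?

k = 1 + 125/100 = 2.25; volume constant ⇒ A' = A/k, so R' = k²R.
R' = 5.062 × 7.19 = 36.4 Ω

36.4 Ω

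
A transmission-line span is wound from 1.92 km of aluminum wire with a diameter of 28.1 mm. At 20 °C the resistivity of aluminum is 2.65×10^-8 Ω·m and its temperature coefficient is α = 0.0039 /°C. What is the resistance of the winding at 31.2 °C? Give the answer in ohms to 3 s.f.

0.0856 Ω

A = π(d/2)² = π(1.4050e-02 m)² = 6.202e-04 m²
R₍20°C₎ = ρL/A = (2.65×10^-8)(1920)/(6.202e-04) = 0.08204 Ω
R = R₀(1 + αΔT) = 0.08204(1 + 0.0039×11.2) = 0.0856 Ω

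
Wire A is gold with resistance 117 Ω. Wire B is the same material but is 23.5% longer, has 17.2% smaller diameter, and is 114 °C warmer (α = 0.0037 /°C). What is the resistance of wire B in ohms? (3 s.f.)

R ∝ ρL/d² with ρ ∝ (1+αΔT), so R_B/R_A = (1 + 23.5/100) × (1 − 17.2/100)⁻² × (1 + 0.0037×114)
= 1.235 × 1.459 × 1.422 = 2.561
R_B = 2.561 × 117 = 300 Ω

300 Ω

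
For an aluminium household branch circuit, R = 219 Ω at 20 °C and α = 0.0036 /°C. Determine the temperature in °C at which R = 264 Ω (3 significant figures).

77.1 °C

R = R₀(1 + α(T − T₀)) ⇒ T = T₀ + (R/R₀ − 1)/α
T = 20 + (264/219 − 1)/0.0036 = 20 + (0.2055)/0.0036 = 77.1 °C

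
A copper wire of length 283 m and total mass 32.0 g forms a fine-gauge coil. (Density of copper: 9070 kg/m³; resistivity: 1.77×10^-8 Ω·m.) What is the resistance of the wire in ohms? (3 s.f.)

402 Ω

A = m/(density·L) = 0.032/(9070×283) = 1.2467e-08 m²
R = ρL/A = (1.77×10^-8)(283)/(1.2467e-08) = 402 Ω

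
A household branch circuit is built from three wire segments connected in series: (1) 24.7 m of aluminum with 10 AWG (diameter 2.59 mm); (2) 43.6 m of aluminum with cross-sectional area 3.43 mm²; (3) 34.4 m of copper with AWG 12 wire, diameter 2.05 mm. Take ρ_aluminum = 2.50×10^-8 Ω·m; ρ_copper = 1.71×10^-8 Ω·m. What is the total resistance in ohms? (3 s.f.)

0.613 Ω

Seg 1: A = π(2.59/2 mm)² = π(1.2950e-03 m)² = 5.269e-06 m²
R_1 = (2.50×10^-8)(24.7)/(5.269e-06) = 0.1172 Ω
Seg 2: A = 3.43 mm² = 3.430e-06 m²
R_2 = (2.50×10^-8)(43.6)/(3.430e-06) = 0.3178 Ω
Seg 3: A = π(2.05/2 mm)² = π(1.0250e-03 m)² = 3.301e-06 m²
R_3 = (1.71×10^-8)(34.4)/(3.301e-06) = 0.1782 Ω
R_total = R_1 + R_2 + R_3 = 0.613 Ω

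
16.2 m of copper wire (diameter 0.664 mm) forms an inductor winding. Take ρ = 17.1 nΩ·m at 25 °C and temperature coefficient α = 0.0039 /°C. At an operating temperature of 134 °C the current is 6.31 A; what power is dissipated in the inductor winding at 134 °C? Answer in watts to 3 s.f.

45.4 W

ρ = 17.1 nΩ·m = 1.71×10^-8 Ω·m
A = π(d/2)² = π(3.3200e-04 m)² = 3.463e-07 m²
R₍25₎ = ρL/A = (1.71×10^-8)(16.2)/(3.463e-07) = 0.8 Ω
R₍134₎ = R₍25₎(1 + αΔT) = 0.8 × (1 + 0.0039×109) = 1.14 Ω
P = I²R = (6.31)² × 1.14 = 45.4 W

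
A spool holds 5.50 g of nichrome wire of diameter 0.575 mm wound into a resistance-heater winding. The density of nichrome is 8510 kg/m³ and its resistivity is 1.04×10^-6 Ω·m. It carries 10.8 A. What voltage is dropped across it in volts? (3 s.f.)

A = π(d/2)² = π(2.8750e-04 m)² = 2.5967e-07 m²
L = m/(density·A) = 0.0055/(8510×2.5967e-07) = 2.489 m
R = ρL/A = (1.04×10^-6)(2.489)/(2.5967e-07) = 9.968 Ω
V = IR = 10.8 × 9.968 = 108 V

108 V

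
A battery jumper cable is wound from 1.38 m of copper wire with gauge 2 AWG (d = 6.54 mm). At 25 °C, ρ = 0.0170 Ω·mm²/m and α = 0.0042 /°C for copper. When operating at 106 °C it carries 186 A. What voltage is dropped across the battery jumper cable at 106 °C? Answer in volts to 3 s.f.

0.174 V

ρ = 0.0170 Ω·mm²/m = 1.70×10^-8 Ω·m
A = π(6.54/2 mm)² = π(3.2700e-03 m)² = 3.359e-05 m²
R₍25₎ = ρL/A = (1.70×10^-8)(1.38)/(3.359e-05) = 6.984×10^-4 Ω
R₍106₎ = R₍25₎(1 + αΔT) = 6.984×10^-4 × (1 + 0.0042×81) = 9.359×10^-4 Ω
V = IR = 186 × 9.359×10^-4 = 0.174 V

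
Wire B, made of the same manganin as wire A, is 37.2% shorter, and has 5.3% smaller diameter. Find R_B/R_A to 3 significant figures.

0.700

R ∝ L/d², so R_B/R_A = (1 − 37.2/100) × (1 − 5.3/100)⁻²
= 0.628 × 1.115 = 0.700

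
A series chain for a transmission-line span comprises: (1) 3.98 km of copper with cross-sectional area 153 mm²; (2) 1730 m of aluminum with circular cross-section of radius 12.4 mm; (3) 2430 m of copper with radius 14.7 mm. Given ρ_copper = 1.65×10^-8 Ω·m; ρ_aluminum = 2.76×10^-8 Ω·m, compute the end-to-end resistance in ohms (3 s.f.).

0.587 Ω

Seg 1: A = 153 mm² = 1.530e-04 m²
R_1 = (1.65×10^-8)(3980)/(1.530e-04) = 0.4292 Ω
Seg 2: A = πr² = π(1.2400e-02 m)² = 4.831e-04 m²
R_2 = (2.76×10^-8)(1730)/(4.831e-04) = 0.09885 Ω
Seg 3: A = πr² = π(1.4700e-02 m)² = 6.789e-04 m²
R_3 = (1.65×10^-8)(2430)/(6.789e-04) = 0.05906 Ω
R_total = R_1 + R_2 + R_3 = 0.587 Ω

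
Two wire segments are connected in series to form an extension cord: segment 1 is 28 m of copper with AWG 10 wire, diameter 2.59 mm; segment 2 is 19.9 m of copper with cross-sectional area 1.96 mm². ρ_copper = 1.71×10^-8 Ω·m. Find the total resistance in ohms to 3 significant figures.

Segment 1: A = π(2.59/2 mm)² = π(1.2950e-03 m)² = 5.269e-06 m²
R₁ = ρL/A = (1.71×10^-8)(28)/(5.269e-06) = 0.09088 Ω
Segment 2: A = 1.96 mm² = 1.960e-06 m²
R₂ = (1.71×10^-8)(19.9)/(1.960e-06) = 0.1736 Ω
R = R₁ + R₂ = 0.264 Ω

0.264 Ω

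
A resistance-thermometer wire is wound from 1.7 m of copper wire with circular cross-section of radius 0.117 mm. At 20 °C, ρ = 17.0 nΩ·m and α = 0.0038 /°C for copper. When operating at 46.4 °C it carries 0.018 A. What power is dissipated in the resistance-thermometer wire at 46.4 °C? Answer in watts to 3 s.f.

2.40×10^-4 W

ρ = 17.0 nΩ·m = 1.70×10^-8 Ω·m
A = πr² = π(1.1700e-04 m)² = 4.301e-08 m²
R₍20₎ = ρL/A = (1.70×10^-8)(1.7)/(4.301e-08) = 0.672 Ω
R₍46.4₎ = R₍20₎(1 + αΔT) = 0.672 × (1 + 0.0038×26.4) = 0.7394 Ω
P = I²R = (0.018)² × 0.7394 = 2.40×10^-4 W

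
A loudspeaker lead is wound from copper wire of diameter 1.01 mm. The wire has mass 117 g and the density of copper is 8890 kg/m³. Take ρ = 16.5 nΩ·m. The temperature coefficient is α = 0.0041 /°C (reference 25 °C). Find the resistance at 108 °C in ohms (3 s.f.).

0.453 Ω

ρ = 16.5 nΩ·m = 1.65×10^-8 Ω·m
A = π(d/2)² = π(5.0500e-04 m)² = 8.0118e-07 m²
L = m/(density·A) = 0.117/(8890×8.0118e-07) = 16.43 m
R = ρL/A = (1.65×10^-8)(16.43)/(8.0118e-07) = 0.3383 Ω
R(108 °C) = 0.3383 × (1 + 0.0041×83) = 0.453 Ω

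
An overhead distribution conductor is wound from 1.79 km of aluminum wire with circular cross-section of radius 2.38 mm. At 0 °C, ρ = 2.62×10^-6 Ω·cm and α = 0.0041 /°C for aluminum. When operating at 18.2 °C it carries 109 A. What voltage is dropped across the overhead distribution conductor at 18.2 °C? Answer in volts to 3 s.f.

ρ = 2.62×10^-6 Ω·cm = 2.62×10^-8 Ω·m
A = πr² = π(2.3800e-03 m)² = 1.780e-05 m²
R₍0₎ = ρL/A = (2.62×10^-8)(1790)/(1.780e-05) = 2.635 Ω
R₍18.2₎ = R₍0₎(1 + αΔT) = 2.635 × (1 + 0.0041×18.2) = 2.832 Ω
V = IR = 109 × 2.832 = 309 V

309 V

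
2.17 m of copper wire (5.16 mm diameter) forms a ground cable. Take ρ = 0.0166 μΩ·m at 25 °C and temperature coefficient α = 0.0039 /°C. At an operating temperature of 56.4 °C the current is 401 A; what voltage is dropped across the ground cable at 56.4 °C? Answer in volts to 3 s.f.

ρ = 0.0166 μΩ·m = 1.66×10^-8 Ω·m
A = π(d/2)² = π(2.5800e-03 m)² = 2.091e-05 m²
R₍25₎ = ρL/A = (1.66×10^-8)(2.17)/(2.091e-05) = 0.001723 Ω
R₍56.4₎ = R₍25₎(1 + αΔT) = 0.001723 × (1 + 0.0039×31.4) = 0.001934 Ω
V = IR = 401 × 0.001934 = 0.775 V

0.775 V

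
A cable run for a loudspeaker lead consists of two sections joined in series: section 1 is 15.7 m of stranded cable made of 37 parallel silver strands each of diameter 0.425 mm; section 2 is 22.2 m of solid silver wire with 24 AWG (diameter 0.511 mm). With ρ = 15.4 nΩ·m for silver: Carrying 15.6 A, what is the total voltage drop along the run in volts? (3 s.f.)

26.7 V

ρ = 15.4 nΩ·m = 1.54×10^-8 Ω·m
Section 1: A_strand = π(2.1250e-04)² = 1.419e-07 m²; R₁ = ρL/(N·A_s) = (1.54×10^-8)(15.7)/(37×1.419e-07) = 0.04606 Ω
Section 2: A = π(0.511/2 mm)² = π(2.5550e-04 m)² = 2.051e-07 m²
R₂ = (1.54×10^-8)(22.2)/(2.051e-07) = 1.667 Ω
R = R₁ + R₂ = 1.713 Ω
V = IR = 15.6 × 1.713 = 26.7 V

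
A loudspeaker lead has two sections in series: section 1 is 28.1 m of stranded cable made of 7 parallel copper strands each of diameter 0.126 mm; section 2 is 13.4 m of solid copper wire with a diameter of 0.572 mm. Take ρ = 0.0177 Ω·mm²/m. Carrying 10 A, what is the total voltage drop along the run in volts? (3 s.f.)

ρ = 0.0177 Ω·mm²/m = 1.77×10^-8 Ω·m
Section 1: A_strand = π(6.3000e-05)² = 1.247e-08 m²; R₁ = ρL/(N·A_s) = (1.77×10^-8)(28.1)/(7×1.247e-08) = 5.698 Ω
Section 2: A = π(d/2)² = π(2.8600e-04 m)² = 2.570e-07 m²
R₂ = (1.77×10^-8)(13.4)/(2.570e-07) = 0.923 Ω
R = R₁ + R₂ = 6.621 Ω
V = IR = 10 × 6.621 = 66.2 V

66.2 V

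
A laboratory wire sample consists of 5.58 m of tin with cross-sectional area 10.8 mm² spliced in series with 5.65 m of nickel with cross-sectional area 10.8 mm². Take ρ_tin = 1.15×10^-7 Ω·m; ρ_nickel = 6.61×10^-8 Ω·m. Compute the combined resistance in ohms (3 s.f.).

Segment 1: A = 10.8 mm² = 1.080e-05 m²
R₁ = ρL/A = (1.15×10^-7)(5.58)/(1.080e-05) = 0.05942 Ω
R₂ = (6.61×10^-8)(5.65)/(1.080e-05) = 0.03458 Ω
R = R₁ + R₂ = 0.0940 Ω

0.0940 Ω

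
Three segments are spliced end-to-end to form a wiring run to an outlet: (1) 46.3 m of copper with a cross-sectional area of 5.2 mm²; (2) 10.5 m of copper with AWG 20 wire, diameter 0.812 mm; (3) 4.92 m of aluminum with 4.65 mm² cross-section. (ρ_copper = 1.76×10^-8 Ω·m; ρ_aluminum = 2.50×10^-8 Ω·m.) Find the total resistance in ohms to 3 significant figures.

0.540 Ω

Seg 1: A = 5.2 mm² = 5.200e-06 m²
R_1 = (1.76×10^-8)(46.3)/(5.200e-06) = 0.1567 Ω
Seg 2: A = π(0.812/2 mm)² = π(4.0600e-04 m)² = 5.178e-07 m²
R_2 = (1.76×10^-8)(10.5)/(5.178e-07) = 0.3569 Ω
Seg 3: A = 4.65 mm² = 4.650e-06 m²
R_3 = (2.50×10^-8)(4.92)/(4.650e-06) = 0.02645 Ω
R_total = R_1 + R_2 + R_3 = 0.540 Ω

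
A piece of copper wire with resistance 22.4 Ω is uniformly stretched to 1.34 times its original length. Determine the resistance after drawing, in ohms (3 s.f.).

Volume constant ⇒ A' = A/k with k = 1.34. R' = ρ(kL)/(A/k) = k²R.
R' = 1.796 × 22.4 = 40.2 Ω

40.2 Ω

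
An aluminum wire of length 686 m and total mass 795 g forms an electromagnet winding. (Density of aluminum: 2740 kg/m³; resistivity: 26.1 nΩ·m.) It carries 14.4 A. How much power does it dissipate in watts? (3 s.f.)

8780 W

ρ = 26.1 nΩ·m = 2.61×10^-8 Ω·m
A = m/(density·L) = 0.795/(2740×686) = 4.2295e-07 m²
R = ρL/A = (2.61×10^-8)(686)/(4.2295e-07) = 42.33 Ω
P = I²R = (14.4)² × 42.33 = 8780 W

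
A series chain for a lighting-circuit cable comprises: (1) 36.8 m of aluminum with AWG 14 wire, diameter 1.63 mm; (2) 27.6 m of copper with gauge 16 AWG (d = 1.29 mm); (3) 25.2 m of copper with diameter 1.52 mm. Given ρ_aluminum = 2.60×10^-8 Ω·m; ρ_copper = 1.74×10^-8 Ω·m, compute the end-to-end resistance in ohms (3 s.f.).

1.07 Ω

Seg 1: A = π(1.63/2 mm)² = π(8.1500e-04 m)² = 2.087e-06 m²
R_1 = (2.60×10^-8)(36.8)/(2.087e-06) = 0.4585 Ω
Seg 2: A = π(1.29/2 mm)² = π(6.4500e-04 m)² = 1.307e-06 m²
R_2 = (1.74×10^-8)(27.6)/(1.307e-06) = 0.3674 Ω
Seg 3: A = π(d/2)² = π(7.6000e-04 m)² = 1.815e-06 m²
R_3 = (1.74×10^-8)(25.2)/(1.815e-06) = 0.2416 Ω
R_total = R_1 + R_2 + R_3 = 1.07 Ω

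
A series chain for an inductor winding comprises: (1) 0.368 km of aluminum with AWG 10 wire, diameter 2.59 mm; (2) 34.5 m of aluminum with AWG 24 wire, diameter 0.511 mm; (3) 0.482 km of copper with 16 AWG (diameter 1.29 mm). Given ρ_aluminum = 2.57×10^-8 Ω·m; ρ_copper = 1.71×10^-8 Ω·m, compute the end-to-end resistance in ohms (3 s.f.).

Seg 1: A = π(2.59/2 mm)² = π(1.2950e-03 m)² = 5.269e-06 m²
R_1 = (2.57×10^-8)(368)/(5.269e-06) = 1.795 Ω
Seg 2: A = π(0.511/2 mm)² = π(2.5550e-04 m)² = 2.051e-07 m²
R_2 = (2.57×10^-8)(34.5)/(2.051e-07) = 4.323 Ω
Seg 3: A = π(1.29/2 mm)² = π(6.4500e-04 m)² = 1.307e-06 m²
R_3 = (1.71×10^-8)(482)/(1.307e-06) = 6.306 Ω
R_total = R_1 + R_2 + R_3 = 12.4 Ω

12.4 Ω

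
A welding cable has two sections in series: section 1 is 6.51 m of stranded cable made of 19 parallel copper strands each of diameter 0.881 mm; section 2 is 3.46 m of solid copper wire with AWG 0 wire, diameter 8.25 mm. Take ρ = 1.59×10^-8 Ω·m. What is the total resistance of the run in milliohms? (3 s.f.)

Section 1: A_strand = π(4.4050e-04)² = 6.096e-07 m²; R₁ = ρL/(N·A_s) = (1.59×10^-8)(6.51)/(19×6.096e-07) = 0.008937 Ω
Section 2: A = π(8.25/2 mm)² = π(4.1250e-03 m)² = 5.346e-05 m²
R₂ = (1.59×10^-8)(3.46)/(5.346e-05) = 0.001029 Ω
R = R₁ + R₂ = 9.97 mΩ

9.97 mΩ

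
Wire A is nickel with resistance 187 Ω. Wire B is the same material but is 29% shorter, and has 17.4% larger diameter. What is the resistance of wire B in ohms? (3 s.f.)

96.3 Ω

R ∝ L/d², so R_B/R_A = (1 − 29/100) × (1 + 17.4/100)⁻²
= 0.71 × 0.7255 = 0.5151
R_B = 0.5151 × 187 = 96.3 Ω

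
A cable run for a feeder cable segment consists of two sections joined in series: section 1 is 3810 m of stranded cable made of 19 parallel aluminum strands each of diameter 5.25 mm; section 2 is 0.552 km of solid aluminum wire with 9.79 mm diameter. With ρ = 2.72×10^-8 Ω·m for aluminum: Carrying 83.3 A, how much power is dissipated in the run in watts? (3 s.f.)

3130 W

Section 1: A_strand = π(2.6250e-03)² = 2.165e-05 m²; R₁ = ρL/(N·A_s) = (2.72×10^-8)(3810)/(19×2.165e-05) = 0.252 Ω
Section 2: A = π(d/2)² = π(4.8950e-03 m)² = 7.528e-05 m²
R₂ = (2.72×10^-8)(552)/(7.528e-05) = 0.1995 Ω
R = R₁ + R₂ = 0.4514 Ω
P = I²R = (83.3)² × 0.4514 = 3130 W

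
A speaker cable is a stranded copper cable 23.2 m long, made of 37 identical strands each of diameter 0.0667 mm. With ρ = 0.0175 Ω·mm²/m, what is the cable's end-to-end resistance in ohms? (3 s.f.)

3.14 Ω

ρ = 0.0175 Ω·mm²/m = 1.75×10^-8 Ω·m
A_strand = π(3.3350e-05 m)² = 3.494e-09 m²
R_strand = ρL/A = (1.75×10^-8)(23.2)/(3.494e-09) = 116.2 Ω
R_total = R_strand/N = 116.2/37 = 3.14 Ω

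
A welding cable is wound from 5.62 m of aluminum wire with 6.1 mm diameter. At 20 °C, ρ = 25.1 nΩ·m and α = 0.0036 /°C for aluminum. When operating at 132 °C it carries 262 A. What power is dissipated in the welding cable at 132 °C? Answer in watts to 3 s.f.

ρ = 25.1 nΩ·m = 2.51×10^-8 Ω·m
A = π(d/2)² = π(3.0500e-03 m)² = 2.922e-05 m²
R₍20₎ = ρL/A = (2.51×10^-8)(5.62)/(2.922e-05) = 0.004827 Ω
R₍132₎ = R₍20₎(1 + αΔT) = 0.004827 × (1 + 0.0036×112) = 0.006773 Ω
P = I²R = (262)² × 0.006773 = 465 W

465 W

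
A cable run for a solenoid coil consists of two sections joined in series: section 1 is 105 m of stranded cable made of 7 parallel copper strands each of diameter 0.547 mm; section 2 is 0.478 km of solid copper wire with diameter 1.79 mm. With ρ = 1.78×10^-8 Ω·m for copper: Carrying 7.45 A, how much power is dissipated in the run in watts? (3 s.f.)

251 W

Section 1: A_strand = π(2.7350e-04)² = 2.350e-07 m²; R₁ = ρL/(N·A_s) = (1.78×10^-8)(105)/(7×2.350e-07) = 1.136 Ω
Section 2: A = π(d/2)² = π(8.9500e-04 m)² = 2.516e-06 m²
R₂ = (1.78×10^-8)(478)/(2.516e-06) = 3.381 Ω
R = R₁ + R₂ = 4.517 Ω
P = I²R = (7.45)² × 4.517 = 251 W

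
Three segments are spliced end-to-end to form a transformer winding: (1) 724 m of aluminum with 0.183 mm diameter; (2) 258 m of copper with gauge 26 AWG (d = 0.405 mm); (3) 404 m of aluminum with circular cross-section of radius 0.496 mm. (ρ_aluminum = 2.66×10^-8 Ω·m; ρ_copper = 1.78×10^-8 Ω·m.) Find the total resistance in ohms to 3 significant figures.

782 Ω

Seg 1: A = π(d/2)² = π(9.1500e-05 m)² = 2.630e-08 m²
R_1 = (2.66×10^-8)(724)/(2.630e-08) = 732.2 Ω
Seg 2: A = π(0.405/2 mm)² = π(2.0250e-04 m)² = 1.288e-07 m²
R_2 = (1.78×10^-8)(258)/(1.288e-07) = 35.65 Ω
Seg 3: A = πr² = π(4.9600e-04 m)² = 7.729e-07 m²
R_3 = (2.66×10^-8)(404)/(7.729e-07) = 13.9 Ω
R_total = R_1 + R_2 + R_3 = 782 Ω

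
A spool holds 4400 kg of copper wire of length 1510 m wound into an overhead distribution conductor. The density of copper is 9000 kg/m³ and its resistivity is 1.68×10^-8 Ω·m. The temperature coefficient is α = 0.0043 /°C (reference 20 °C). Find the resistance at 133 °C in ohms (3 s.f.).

0.116 Ω

A = m/(density·L) = 4400/(9000×1510) = 3.2377e-04 m²
R = ρL/A = (1.68×10^-8)(1510)/(3.2377e-04) = 0.07835 Ω
R(133 °C) = 0.07835 × (1 + 0.0043×113) = 0.116 Ω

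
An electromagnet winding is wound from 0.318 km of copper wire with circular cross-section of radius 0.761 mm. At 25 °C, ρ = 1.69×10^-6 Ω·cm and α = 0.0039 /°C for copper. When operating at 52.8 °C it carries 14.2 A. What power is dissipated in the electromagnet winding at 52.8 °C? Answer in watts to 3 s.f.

ρ = 1.69×10^-6 Ω·cm = 1.69×10^-8 Ω·m
A = πr² = π(7.6100e-04 m)² = 1.819e-06 m²
R₍25₎ = ρL/A = (1.69×10^-8)(318)/(1.819e-06) = 2.954 Ω
R₍52.8₎ = R₍25₎(1 + αΔT) = 2.954 × (1 + 0.0039×27.8) = 3.274 Ω
P = I²R = (14.2)² × 3.274 = 660 W

660 W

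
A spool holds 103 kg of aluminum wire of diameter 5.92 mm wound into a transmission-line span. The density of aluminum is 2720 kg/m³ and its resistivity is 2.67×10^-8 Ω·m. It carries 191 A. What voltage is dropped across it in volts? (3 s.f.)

A = π(d/2)² = π(2.9600e-03 m)² = 2.7525e-05 m²
L = m/(density·A) = 103/(2720×2.7525e-05) = 1376 m
R = ρL/A = (2.67×10^-8)(1376)/(2.7525e-05) = 1.334 Ω
V = IR = 191 × 1.334 = 255 V

255 V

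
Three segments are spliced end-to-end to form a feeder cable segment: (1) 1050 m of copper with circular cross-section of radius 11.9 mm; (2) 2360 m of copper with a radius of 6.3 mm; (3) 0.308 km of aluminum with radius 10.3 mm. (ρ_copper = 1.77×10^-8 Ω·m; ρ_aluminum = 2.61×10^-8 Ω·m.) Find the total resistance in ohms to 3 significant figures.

0.401 Ω

Seg 1: A = πr² = π(1.1900e-02 m)² = 4.449e-04 m²
R_1 = (1.77×10^-8)(1050)/(4.449e-04) = 0.04178 Ω
Seg 2: A = πr² = π(6.3000e-03 m)² = 1.247e-04 m²
R_2 = (1.77×10^-8)(2360)/(1.247e-04) = 0.335 Ω
Seg 3: A = πr² = π(1.0300e-02 m)² = 3.333e-04 m²
R_3 = (2.61×10^-8)(308)/(3.333e-04) = 0.02412 Ω
R_total = R_1 + R_2 + R_3 = 0.401 Ω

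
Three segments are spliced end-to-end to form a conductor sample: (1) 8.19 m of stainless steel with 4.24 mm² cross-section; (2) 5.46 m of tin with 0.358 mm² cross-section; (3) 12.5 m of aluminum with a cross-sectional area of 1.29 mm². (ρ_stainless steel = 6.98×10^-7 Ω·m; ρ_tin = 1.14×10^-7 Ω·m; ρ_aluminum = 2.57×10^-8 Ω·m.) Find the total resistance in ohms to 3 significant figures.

3.34 Ω

Seg 1: A = 4.24 mm² = 4.240e-06 m²
R_1 = (6.98×10^-7)(8.19)/(4.240e-06) = 1.348 Ω
Seg 2: A = 0.358 mm² = 3.580e-07 m²
R_2 = (1.14×10^-7)(5.46)/(3.580e-07) = 1.739 Ω
Seg 3: A = 1.29 mm² = 1.290e-06 m²
R_3 = (2.57×10^-8)(12.5)/(1.290e-06) = 0.249 Ω
R_total = R_1 + R_2 + R_3 = 3.34 Ω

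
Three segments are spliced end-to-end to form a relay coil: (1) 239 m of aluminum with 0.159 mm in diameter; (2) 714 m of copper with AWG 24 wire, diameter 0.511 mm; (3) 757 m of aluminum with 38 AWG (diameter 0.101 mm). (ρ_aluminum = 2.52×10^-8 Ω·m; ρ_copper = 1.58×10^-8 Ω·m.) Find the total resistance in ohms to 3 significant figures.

Seg 1: A = π(d/2)² = π(7.9500e-05 m)² = 1.986e-08 m²
R_1 = (2.52×10^-8)(239)/(1.986e-08) = 303.3 Ω
Seg 2: A = π(0.511/2 mm)² = π(2.5550e-04 m)² = 2.051e-07 m²
R_2 = (1.58×10^-8)(714)/(2.051e-07) = 55.01 Ω
Seg 3: A = π(0.101/2 mm)² = π(5.0500e-05 m)² = 8.012e-09 m²
R_3 = (2.52×10^-8)(757)/(8.012e-09) = 2381 Ω
R_total = R_1 + R_2 + R_3 = 2740 Ω

2740 Ω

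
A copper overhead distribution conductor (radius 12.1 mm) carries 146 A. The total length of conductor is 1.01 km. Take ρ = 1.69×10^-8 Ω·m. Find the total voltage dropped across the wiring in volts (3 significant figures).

A = πr² = π(1.2100e-02 m)² = 4.600e-04 m²
R = ρL/A = (1.69×10^-8)(1010)/(4.600e-04) = 0.03711 Ω
V = IR = 146 × 0.03711 = 5.42 V

5.42 V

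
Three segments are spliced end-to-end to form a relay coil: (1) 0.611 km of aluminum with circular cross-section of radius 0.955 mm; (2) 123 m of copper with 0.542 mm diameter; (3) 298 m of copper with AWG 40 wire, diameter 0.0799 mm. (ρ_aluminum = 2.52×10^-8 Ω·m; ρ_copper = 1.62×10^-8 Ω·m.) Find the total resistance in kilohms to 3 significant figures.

Seg 1: A = πr² = π(9.5500e-04 m)² = 2.865e-06 m²
R_1 = (2.52×10^-8)(611)/(2.865e-06) = 5.374 Ω
Seg 2: A = π(d/2)² = π(2.7100e-04 m)² = 2.307e-07 m²
R_2 = (1.62×10^-8)(123)/(2.307e-07) = 8.636 Ω
Seg 3: A = π(0.0799/2 mm)² = π(3.9950e-05 m)² = 5.014e-09 m²
R_3 = (1.62×10^-8)(298)/(5.014e-09) = 962.8 Ω
R_total = R_1 + R_2 + R_3 = 0.977 kΩ

0.977 kΩ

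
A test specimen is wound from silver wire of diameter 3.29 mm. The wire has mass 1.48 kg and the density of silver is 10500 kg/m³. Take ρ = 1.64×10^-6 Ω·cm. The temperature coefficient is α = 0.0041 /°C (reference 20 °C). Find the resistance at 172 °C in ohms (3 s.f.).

ρ = 1.64×10^-6 Ω·cm = 1.64×10^-8 Ω·m
A = π(d/2)² = π(1.6450e-03 m)² = 8.5012e-06 m²
L = m/(density·A) = 1.48/(10500×8.5012e-06) = 16.58 m
R = ρL/A = (1.64×10^-8)(16.58)/(8.5012e-06) = 0.03199 Ω
R(172 °C) = 0.03199 × (1 + 0.0041×152) = 0.0519 Ω

0.0519 Ω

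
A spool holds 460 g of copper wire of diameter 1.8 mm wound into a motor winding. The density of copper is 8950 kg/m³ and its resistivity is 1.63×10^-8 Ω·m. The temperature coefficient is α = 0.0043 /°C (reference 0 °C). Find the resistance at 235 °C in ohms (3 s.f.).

0.260 Ω

A = π(d/2)² = π(9.0000e-04 m)² = 2.5447e-06 m²
L = m/(density·A) = 0.46/(8950×2.5447e-06) = 20.2 m
R = ρL/A = (1.63×10^-8)(20.2)/(2.5447e-06) = 0.1294 Ω
R(235 °C) = 0.1294 × (1 + 0.0043×235) = 0.260 Ω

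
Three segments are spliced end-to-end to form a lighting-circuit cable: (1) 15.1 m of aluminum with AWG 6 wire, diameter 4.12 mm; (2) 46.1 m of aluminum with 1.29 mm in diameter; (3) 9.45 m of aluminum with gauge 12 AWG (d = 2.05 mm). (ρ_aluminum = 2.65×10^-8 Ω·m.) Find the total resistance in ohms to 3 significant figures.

Seg 1: A = π(4.12/2 mm)² = π(2.0600e-03 m)² = 1.333e-05 m²
R_1 = (2.65×10^-8)(15.1)/(1.333e-05) = 0.03002 Ω
Seg 2: A = π(d/2)² = π(6.4500e-04 m)² = 1.307e-06 m²
R_2 = (2.65×10^-8)(46.1)/(1.307e-06) = 0.9347 Ω
Seg 3: A = π(2.05/2 mm)² = π(1.0250e-03 m)² = 3.301e-06 m²
R_3 = (2.65×10^-8)(9.45)/(3.301e-06) = 0.07587 Ω
R_total = R_1 + R_2 + R_3 = 1.04 Ω

1.04 Ω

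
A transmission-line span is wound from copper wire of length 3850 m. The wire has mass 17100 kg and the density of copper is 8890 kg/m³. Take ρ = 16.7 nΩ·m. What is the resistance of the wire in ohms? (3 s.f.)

ρ = 16.7 nΩ·m = 1.67×10^-8 Ω·m
A = m/(density·L) = 17100/(8890×3850) = 4.9961e-04 m²
R = ρL/A = (1.67×10^-8)(3850)/(4.9961e-04) = 0.129 Ω

0.129 Ω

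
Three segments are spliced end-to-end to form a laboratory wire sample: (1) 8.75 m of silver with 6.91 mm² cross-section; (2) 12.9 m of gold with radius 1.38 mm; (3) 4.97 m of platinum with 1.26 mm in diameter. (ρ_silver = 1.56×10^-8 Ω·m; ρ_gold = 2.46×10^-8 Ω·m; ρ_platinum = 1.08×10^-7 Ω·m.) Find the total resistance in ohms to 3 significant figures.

0.503 Ω

Seg 1: A = 6.91 mm² = 6.910e-06 m²
R_1 = (1.56×10^-8)(8.75)/(6.910e-06) = 0.01975 Ω
Seg 2: A = πr² = π(1.3800e-03 m)² = 5.983e-06 m²
R_2 = (2.46×10^-8)(12.9)/(5.983e-06) = 0.05304 Ω
Seg 3: A = π(d/2)² = π(6.3000e-04 m)² = 1.247e-06 m²
R_3 = (1.08×10^-7)(4.97)/(1.247e-06) = 0.4305 Ω
R_total = R_1 + R_2 + R_3 = 0.503 Ω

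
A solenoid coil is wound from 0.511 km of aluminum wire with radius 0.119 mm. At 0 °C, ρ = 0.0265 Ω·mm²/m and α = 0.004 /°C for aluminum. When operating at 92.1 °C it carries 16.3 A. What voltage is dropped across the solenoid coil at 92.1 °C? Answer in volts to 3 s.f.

ρ = 0.0265 Ω·mm²/m = 2.65×10^-8 Ω·m
A = πr² = π(1.1900e-04 m)² = 4.449e-08 m²
R₍0₎ = ρL/A = (2.65×10^-8)(511)/(4.449e-08) = 304.4 Ω
R₍92.1₎ = R₍0₎(1 + αΔT) = 304.4 × (1 + 0.004×92.1) = 416.5 Ω
V = IR = 16.3 × 416.5 = 6790 V

6790 V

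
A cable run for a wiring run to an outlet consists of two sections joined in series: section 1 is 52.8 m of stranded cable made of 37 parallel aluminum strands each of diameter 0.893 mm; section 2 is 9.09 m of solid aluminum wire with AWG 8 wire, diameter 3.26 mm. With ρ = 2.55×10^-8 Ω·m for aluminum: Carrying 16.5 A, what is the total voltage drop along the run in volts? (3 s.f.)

1.42 V

Section 1: A_strand = π(4.4650e-04)² = 6.263e-07 m²; R₁ = ρL/(N·A_s) = (2.55×10^-8)(52.8)/(37×6.263e-07) = 0.0581 Ω
Section 2: A = π(3.26/2 mm)² = π(1.6300e-03 m)² = 8.347e-06 m²
R₂ = (2.55×10^-8)(9.09)/(8.347e-06) = 0.02777 Ω
R = R₁ + R₂ = 0.08587 Ω
V = IR = 16.5 × 0.08587 = 1.42 V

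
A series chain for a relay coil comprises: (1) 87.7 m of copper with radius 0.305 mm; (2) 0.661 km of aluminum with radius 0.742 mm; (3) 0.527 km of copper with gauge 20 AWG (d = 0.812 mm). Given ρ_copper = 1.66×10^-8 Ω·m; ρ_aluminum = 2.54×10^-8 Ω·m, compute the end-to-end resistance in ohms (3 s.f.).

Seg 1: A = πr² = π(3.0500e-04 m)² = 2.922e-07 m²
R_1 = (1.66×10^-8)(87.7)/(2.922e-07) = 4.981 Ω
Seg 2: A = πr² = π(7.4200e-04 m)² = 1.730e-06 m²
R_2 = (2.54×10^-8)(661)/(1.730e-06) = 9.707 Ω
Seg 3: A = π(0.812/2 mm)² = π(4.0600e-04 m)² = 5.178e-07 m²
R_3 = (1.66×10^-8)(527)/(5.178e-07) = 16.89 Ω
R_total = R_1 + R_2 + R_3 = 31.6 Ω

31.6 Ω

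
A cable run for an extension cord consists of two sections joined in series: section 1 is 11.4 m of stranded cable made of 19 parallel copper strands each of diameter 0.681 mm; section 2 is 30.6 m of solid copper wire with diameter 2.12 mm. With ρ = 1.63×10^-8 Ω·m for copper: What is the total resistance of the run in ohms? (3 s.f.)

Section 1: A_strand = π(3.4050e-04)² = 3.642e-07 m²; R₁ = ρL/(N·A_s) = (1.63×10^-8)(11.4)/(19×3.642e-07) = 0.02685 Ω
Section 2: A = π(d/2)² = π(1.0600e-03 m)² = 3.530e-06 m²
R₂ = (1.63×10^-8)(30.6)/(3.530e-06) = 0.1413 Ω
R = R₁ + R₂ = 0.168 Ω

0.168 Ω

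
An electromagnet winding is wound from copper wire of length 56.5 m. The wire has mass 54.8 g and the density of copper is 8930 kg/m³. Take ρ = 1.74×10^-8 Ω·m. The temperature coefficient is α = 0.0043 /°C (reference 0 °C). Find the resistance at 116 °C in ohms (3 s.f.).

A = m/(density·L) = 0.0548/(8930×56.5) = 1.0861e-07 m²
R = ρL/A = (1.74×10^-8)(56.5)/(1.0861e-07) = 9.051 Ω
R(116 °C) = 9.051 × (1 + 0.0043×116) = 13.6 Ω

13.6 Ω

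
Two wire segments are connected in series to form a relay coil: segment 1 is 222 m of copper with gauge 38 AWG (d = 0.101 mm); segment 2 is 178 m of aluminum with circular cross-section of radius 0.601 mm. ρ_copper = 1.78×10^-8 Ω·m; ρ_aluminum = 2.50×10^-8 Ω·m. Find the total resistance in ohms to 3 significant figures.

Segment 1: A = π(0.101/2 mm)² = π(5.0500e-05 m)² = 8.012e-09 m²
R₁ = ρL/A = (1.78×10^-8)(222)/(8.012e-09) = 493.2 Ω
Segment 2: A = πr² = π(6.0100e-04 m)² = 1.135e-06 m²
R₂ = (2.50×10^-8)(178)/(1.135e-06) = 3.922 Ω
R = R₁ + R₂ = 497 Ω

497 Ω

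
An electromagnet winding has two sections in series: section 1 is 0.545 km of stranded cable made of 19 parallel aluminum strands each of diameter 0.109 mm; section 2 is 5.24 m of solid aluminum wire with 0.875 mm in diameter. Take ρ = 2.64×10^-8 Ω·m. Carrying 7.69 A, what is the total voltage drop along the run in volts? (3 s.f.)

Section 1: A_strand = π(5.4500e-05)² = 9.331e-09 m²; R₁ = ρL/(N·A_s) = (2.64×10^-8)(545)/(19×9.331e-09) = 81.15 Ω
Section 2: A = π(d/2)² = π(4.3750e-04 m)² = 6.013e-07 m²
R₂ = (2.64×10^-8)(5.24)/(6.013e-07) = 0.2301 Ω
R = R₁ + R₂ = 81.38 Ω
V = IR = 7.69 × 81.38 = 626 V

626 V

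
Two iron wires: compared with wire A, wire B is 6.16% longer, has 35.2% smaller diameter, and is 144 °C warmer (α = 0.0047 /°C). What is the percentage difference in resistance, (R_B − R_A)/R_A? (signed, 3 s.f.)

324%

R ∝ ρL/d² with ρ ∝ (1+αΔT), so R_B/R_A = (1 + 6.16/100) × (1 − 35.2/100)⁻² × (1 + 0.0047×144)
= 1.062 × 2.381 × 1.677 = 4.239
(R_B − R_A)/R_A = 4.239 − 1 = 324%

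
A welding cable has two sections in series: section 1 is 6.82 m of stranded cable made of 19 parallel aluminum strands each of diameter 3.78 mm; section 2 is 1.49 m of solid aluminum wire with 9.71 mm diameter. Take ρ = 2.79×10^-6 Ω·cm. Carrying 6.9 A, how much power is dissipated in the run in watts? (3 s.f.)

0.0692 W

ρ = 2.79×10^-6 Ω·cm = 2.79×10^-8 Ω·m
Section 1: A_strand = π(1.8900e-03)² = 1.122e-05 m²; R₁ = ρL/(N·A_s) = (2.79×10^-8)(6.82)/(19×1.122e-05) = 8.924×10^-4 Ω
Section 2: A = π(d/2)² = π(4.8550e-03 m)² = 7.405e-05 m²
R₂ = (2.79×10^-8)(1.49)/(7.405e-05) = 5.614×10^-4 Ω
R = R₁ + R₂ = 0.001454 Ω
P = I²R = (6.9)² × 0.001454 = 0.0692 W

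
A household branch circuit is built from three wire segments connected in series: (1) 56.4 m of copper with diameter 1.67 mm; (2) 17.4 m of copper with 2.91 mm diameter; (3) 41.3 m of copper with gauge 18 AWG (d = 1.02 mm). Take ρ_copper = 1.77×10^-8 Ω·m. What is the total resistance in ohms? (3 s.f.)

1.40 Ω

Seg 1: A = π(d/2)² = π(8.3500e-04 m)² = 2.190e-06 m²
R_1 = (1.77×10^-8)(56.4)/(2.190e-06) = 0.4558 Ω
Seg 2: A = π(d/2)² = π(1.4550e-03 m)² = 6.651e-06 m²
R_2 = (1.77×10^-8)(17.4)/(6.651e-06) = 0.04631 Ω
Seg 3: A = π(1.02/2 mm)² = π(5.1000e-04 m)² = 8.171e-07 m²
R_3 = (1.77×10^-8)(41.3)/(8.171e-07) = 0.8946 Ω
R_total = R_1 + R_2 + R_3 = 1.40 Ω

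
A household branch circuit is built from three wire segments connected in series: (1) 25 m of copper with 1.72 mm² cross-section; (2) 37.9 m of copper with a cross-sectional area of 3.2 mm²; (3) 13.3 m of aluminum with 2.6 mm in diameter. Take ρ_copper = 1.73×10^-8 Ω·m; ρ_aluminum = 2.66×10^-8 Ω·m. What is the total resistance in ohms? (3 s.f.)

0.523 Ω

Seg 1: A = 1.72 mm² = 1.720e-06 m²
R_1 = (1.73×10^-8)(25)/(1.720e-06) = 0.2515 Ω
Seg 2: A = 3.2 mm² = 3.200e-06 m²
R_2 = (1.73×10^-8)(37.9)/(3.200e-06) = 0.2049 Ω
Seg 3: A = π(d/2)² = π(1.3000e-03 m)² = 5.309e-06 m²
R_3 = (2.66×10^-8)(13.3)/(5.309e-06) = 0.06663 Ω
R_total = R_1 + R_2 + R_3 = 0.523 Ω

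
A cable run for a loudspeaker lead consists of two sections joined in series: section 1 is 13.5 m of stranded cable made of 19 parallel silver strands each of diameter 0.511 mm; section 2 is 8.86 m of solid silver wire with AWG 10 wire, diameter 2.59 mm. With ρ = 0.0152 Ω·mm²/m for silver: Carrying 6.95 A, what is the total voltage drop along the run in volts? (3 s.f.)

ρ = 0.0152 Ω·mm²/m = 1.52×10^-8 Ω·m
Section 1: A_strand = π(2.5550e-04)² = 2.051e-07 m²; R₁ = ρL/(N·A_s) = (1.52×10^-8)(13.5)/(19×2.051e-07) = 0.05266 Ω
Section 2: A = π(2.59/2 mm)² = π(1.2950e-03 m)² = 5.269e-06 m²
R₂ = (1.52×10^-8)(8.86)/(5.269e-06) = 0.02556 Ω
R = R₁ + R₂ = 0.07822 Ω
V = IR = 6.95 × 0.07822 = 0.544 V

0.544 V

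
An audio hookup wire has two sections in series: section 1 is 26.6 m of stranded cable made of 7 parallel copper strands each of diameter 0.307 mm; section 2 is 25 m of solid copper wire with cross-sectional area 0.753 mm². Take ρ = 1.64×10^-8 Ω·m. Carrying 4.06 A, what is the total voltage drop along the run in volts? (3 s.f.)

Section 1: A_strand = π(1.5350e-04)² = 7.402e-08 m²; R₁ = ρL/(N·A_s) = (1.64×10^-8)(26.6)/(7×7.402e-08) = 0.8419 Ω
Section 2: A = 0.753 mm² = 7.530e-07 m²
R₂ = (1.64×10^-8)(25)/(7.530e-07) = 0.5445 Ω
R = R₁ + R₂ = 1.386 Ω
V = IR = 4.06 × 1.386 = 5.63 V

5.63 V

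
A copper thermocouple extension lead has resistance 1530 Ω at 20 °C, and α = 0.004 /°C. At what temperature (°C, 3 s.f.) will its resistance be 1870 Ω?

75.6 °C

R = R₀(1 + α(T − T₀)) ⇒ T = T₀ + (R/R₀ − 1)/α
T = 20 + (1870/1530 − 1)/0.004 = 20 + (0.2222)/0.004 = 75.6 °C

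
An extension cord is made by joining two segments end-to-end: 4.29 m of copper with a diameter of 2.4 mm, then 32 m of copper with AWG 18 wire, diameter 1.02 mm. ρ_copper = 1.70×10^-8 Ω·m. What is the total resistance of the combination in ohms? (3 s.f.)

Segment 1: A = π(d/2)² = π(1.2000e-03 m)² = 4.524e-06 m²
R₁ = ρL/A = (1.70×10^-8)(4.29)/(4.524e-06) = 0.01612 Ω
Segment 2: A = π(1.02/2 mm)² = π(5.1000e-04 m)² = 8.171e-07 m²
R₂ = (1.70×10^-8)(32)/(8.171e-07) = 0.6657 Ω
R = R₁ + R₂ = 0.682 Ω

0.682 Ω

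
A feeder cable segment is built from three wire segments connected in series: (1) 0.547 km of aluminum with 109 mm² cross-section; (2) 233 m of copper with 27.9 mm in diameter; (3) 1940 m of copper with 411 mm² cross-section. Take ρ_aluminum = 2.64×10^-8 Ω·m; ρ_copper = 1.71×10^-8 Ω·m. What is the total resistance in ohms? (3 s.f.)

0.220 Ω

Seg 1: A = 109 mm² = 1.090e-04 m²
R_1 = (2.64×10^-8)(547)/(1.090e-04) = 0.1325 Ω
Seg 2: A = π(d/2)² = π(1.3950e-02 m)² = 6.114e-04 m²
R_2 = (1.71×10^-8)(233)/(6.114e-04) = 0.006517 Ω
Seg 3: A = 411 mm² = 4.110e-04 m²
R_3 = (1.71×10^-8)(1940)/(4.110e-04) = 0.08072 Ω
R_total = R_1 + R_2 + R_3 = 0.220 Ω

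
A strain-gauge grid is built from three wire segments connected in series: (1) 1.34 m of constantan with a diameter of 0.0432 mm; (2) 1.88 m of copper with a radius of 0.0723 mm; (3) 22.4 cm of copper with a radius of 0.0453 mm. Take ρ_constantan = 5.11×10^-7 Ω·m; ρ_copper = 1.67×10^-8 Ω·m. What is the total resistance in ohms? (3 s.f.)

Seg 1: A = π(d/2)² = π(2.1600e-05 m)² = 1.466e-09 m²
R_1 = (5.11×10^-7)(1.34)/(1.466e-09) = 467.2 Ω
Seg 2: A = πr² = π(7.2300e-05 m)² = 1.642e-08 m²
R_2 = (1.67×10^-8)(1.88)/(1.642e-08) = 1.912 Ω
Seg 3: A = πr² = π(4.5300e-05 m)² = 6.447e-09 m²
R_3 = (1.67×10^-8)(0.224)/(6.447e-09) = 0.5803 Ω
R_total = R_1 + R_2 + R_3 = 470 Ω

470 Ω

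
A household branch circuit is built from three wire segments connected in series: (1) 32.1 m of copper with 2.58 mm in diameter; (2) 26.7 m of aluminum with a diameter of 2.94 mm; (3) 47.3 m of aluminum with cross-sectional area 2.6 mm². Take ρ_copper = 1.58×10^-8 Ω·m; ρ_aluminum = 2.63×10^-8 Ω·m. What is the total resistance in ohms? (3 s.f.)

Seg 1: A = π(d/2)² = π(1.2900e-03 m)² = 5.228e-06 m²
R_1 = (1.58×10^-8)(32.1)/(5.228e-06) = 0.09701 Ω
Seg 2: A = π(d/2)² = π(1.4700e-03 m)² = 6.789e-06 m²
R_2 = (2.63×10^-8)(26.7)/(6.789e-06) = 0.1034 Ω
Seg 3: A = 2.6 mm² = 2.600e-06 m²
R_3 = (2.63×10^-8)(47.3)/(2.600e-06) = 0.4785 Ω
R_total = R_1 + R_2 + R_3 = 0.679 Ω

0.679 Ω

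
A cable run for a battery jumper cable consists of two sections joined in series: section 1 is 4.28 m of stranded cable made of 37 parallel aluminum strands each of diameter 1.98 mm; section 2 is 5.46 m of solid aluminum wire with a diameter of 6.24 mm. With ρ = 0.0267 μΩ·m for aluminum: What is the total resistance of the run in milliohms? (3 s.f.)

5.77 mΩ

ρ = 0.0267 μΩ·m = 2.67×10^-8 Ω·m
Section 1: A_strand = π(9.9000e-04)² = 3.079e-06 m²; R₁ = ρL/(N·A_s) = (2.67×10^-8)(4.28)/(37×3.079e-06) = 0.001003 Ω
Section 2: A = π(d/2)² = π(3.1200e-03 m)² = 3.058e-05 m²
R₂ = (2.67×10^-8)(5.46)/(3.058e-05) = 0.004767 Ω
R = R₁ + R₂ = 5.77 mΩ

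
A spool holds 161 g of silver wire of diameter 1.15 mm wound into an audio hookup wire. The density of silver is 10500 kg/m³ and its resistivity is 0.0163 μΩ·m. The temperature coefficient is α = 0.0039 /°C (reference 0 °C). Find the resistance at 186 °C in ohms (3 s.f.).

0.400 Ω

ρ = 0.0163 μΩ·m = 1.63×10^-8 Ω·m
A = π(d/2)² = π(5.7500e-04 m)² = 1.0387e-06 m²
L = m/(density·A) = 0.161/(10500×1.0387e-06) = 14.76 m
R = ρL/A = (1.63×10^-8)(14.76)/(1.0387e-06) = 0.2317 Ω
R(186 °C) = 0.2317 × (1 + 0.0039×186) = 0.400 Ω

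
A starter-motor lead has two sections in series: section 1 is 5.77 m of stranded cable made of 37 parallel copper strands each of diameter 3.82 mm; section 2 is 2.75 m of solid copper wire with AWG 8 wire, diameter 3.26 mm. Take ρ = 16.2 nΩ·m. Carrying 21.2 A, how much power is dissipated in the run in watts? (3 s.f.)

ρ = 16.2 nΩ·m = 1.62×10^-8 Ω·m
Section 1: A_strand = π(1.9100e-03)² = 1.146e-05 m²; R₁ = ρL/(N·A_s) = (1.62×10^-8)(5.77)/(37×1.146e-05) = 2.204×10^-4 Ω
Section 2: A = π(3.26/2 mm)² = π(1.6300e-03 m)² = 8.347e-06 m²
R₂ = (1.62×10^-8)(2.75)/(8.347e-06) = 0.005337 Ω
R = R₁ + R₂ = 0.005558 Ω
P = I²R = (21.2)² × 0.005558 = 2.50 W

2.50 W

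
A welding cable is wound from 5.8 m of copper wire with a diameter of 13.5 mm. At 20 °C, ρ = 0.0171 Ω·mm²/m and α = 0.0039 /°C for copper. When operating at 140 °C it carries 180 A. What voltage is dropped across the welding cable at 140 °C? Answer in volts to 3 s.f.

0.183 V

ρ = 0.0171 Ω·mm²/m = 1.71×10^-8 Ω·m
A = π(d/2)² = π(6.7500e-03 m)² = 1.431e-04 m²
R₍20₎ = ρL/A = (1.71×10^-8)(5.8)/(1.431e-04) = 6.929×10^-4 Ω
R₍140₎ = R₍20₎(1 + αΔT) = 6.929×10^-4 × (1 + 0.0039×120) = 0.001017 Ω
V = IR = 180 × 0.001017 = 0.183 V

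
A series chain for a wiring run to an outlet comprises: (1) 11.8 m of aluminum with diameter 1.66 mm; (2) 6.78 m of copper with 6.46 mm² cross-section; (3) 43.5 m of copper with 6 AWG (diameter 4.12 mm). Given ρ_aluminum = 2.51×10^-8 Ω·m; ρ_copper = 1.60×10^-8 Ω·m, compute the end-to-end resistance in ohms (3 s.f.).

0.206 Ω

Seg 1: A = π(d/2)² = π(8.3000e-04 m)² = 2.164e-06 m²
R_1 = (2.51×10^-8)(11.8)/(2.164e-06) = 0.1369 Ω
Seg 2: A = 6.46 mm² = 6.460e-06 m²
R_2 = (1.60×10^-8)(6.78)/(6.460e-06) = 0.01679 Ω
Seg 3: A = π(4.12/2 mm)² = π(2.0600e-03 m)² = 1.333e-05 m²
R_3 = (1.60×10^-8)(43.5)/(1.333e-05) = 0.05221 Ω
R_total = R_1 + R_2 + R_3 = 0.206 Ω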